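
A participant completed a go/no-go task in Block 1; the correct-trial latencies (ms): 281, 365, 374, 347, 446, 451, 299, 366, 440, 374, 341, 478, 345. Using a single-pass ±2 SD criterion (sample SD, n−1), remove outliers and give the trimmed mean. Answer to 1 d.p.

n = 13, ΣRT = 4907, M = 377.462
Σ(x−M)² = 43207.23; s = √(43207.23/12) = 60.005
Cutoffs: 377.462 ± 2·60.005 → [257.5, 497.5]
No RTs fall outside the cutoffs; all 13 retained. Mean = 4907/13 = 377.462

377.5 ms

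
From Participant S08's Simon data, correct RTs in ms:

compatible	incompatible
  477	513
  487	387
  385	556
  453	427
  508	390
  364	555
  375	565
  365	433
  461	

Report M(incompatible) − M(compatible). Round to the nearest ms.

M(compatible) = 3875/9 = 430.556
M(incompatible) = 3826/8 = 478.250
Difference = 478.250 − 430.556 = 47.694 ms

48 ms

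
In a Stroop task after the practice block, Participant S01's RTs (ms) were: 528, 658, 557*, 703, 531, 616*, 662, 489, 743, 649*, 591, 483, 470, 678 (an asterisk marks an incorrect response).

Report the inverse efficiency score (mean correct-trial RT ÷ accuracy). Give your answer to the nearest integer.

756 ms

Correct trials (n=11): 528, 658, 703, 531, 662, 489, 743, 591, 483, 470, 678
Mean correct RT = 6536/11 = 594.1818 ms
Proportion correct = 11/14
IES = 594.1818 / (11/14) = 756.231 ms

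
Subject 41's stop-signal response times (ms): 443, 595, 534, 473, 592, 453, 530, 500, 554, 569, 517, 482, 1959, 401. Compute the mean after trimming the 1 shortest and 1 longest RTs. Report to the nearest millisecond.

Sorted: 401, 443, 453, 473, 482, 500, 517, 530, 534, 554, 569, 592, 595, 1959
Drop lowest 1 (401) and highest 1 (1959)
Remaining (n=12): Σ = 6242, mean = 6242/12 = 520.167

520 ms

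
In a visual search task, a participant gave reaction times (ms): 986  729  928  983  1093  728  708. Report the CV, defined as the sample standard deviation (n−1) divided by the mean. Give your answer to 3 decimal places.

0.177

n = 7, Σ = 6155, M = 879.2857
Σ(x−M)² = 145003.429; s = √(145003.429/6) = 155.4582
CV = 155.4582 / 879.2857 = 0.17680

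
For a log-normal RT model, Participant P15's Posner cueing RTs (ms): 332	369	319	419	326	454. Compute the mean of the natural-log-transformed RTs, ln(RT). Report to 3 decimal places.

5.904

ln(RT): 5.8051, 5.9108, 5.7652, 6.0379, 5.7869, 6.1181
Σ ln(RT) = 35.4240
Mean = 35.4240/6 = 5.90400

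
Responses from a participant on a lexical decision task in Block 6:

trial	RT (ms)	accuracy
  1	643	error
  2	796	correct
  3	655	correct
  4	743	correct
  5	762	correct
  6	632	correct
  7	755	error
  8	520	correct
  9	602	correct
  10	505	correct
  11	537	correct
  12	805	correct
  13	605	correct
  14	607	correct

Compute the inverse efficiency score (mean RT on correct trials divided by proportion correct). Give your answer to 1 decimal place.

755.3 ms

Correct trials (n=12): 796, 655, 743, 762, 632, 520, 602, 505, 537, 805, 605, 607
Mean correct RT = 7769/12 = 647.4167 ms
Proportion correct = 12/14
IES = 647.4167 / (12/14) = 755.319 ms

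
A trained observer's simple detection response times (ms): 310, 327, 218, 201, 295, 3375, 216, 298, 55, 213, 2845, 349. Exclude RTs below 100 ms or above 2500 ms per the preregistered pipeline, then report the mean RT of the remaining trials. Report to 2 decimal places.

Excluded: 55, 2845, 3375
Retained (n=9): Σ = 2427
Mean = 2427/9 = 269.6667

269.67 ms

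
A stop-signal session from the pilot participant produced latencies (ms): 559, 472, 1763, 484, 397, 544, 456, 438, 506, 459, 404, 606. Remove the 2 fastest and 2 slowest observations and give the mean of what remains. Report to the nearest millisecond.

490 ms

Sorted: 397, 404, 438, 456, 459, 472, 484, 506, 544, 559, 606, 1763
Drop lowest 2 (397, 404) and highest 2 (606, 1763)
Remaining (n=8): Σ = 3918, mean = 3918/8 = 489.750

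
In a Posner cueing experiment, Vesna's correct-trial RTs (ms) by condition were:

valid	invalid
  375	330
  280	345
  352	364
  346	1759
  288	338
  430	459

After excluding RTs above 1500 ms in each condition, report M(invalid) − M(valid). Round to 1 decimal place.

invalid: exclude 1759
M(valid) = 2071/6 = 345.167
M(invalid) = 1836/5 = 367.200
Difference = 367.200 − 345.167 = 22.033 ms

22.0 ms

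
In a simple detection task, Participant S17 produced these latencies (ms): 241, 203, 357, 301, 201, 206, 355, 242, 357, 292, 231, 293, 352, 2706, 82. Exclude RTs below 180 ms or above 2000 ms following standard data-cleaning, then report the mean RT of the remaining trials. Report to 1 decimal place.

Excluded: 82, 2706
Retained (n=13): Σ = 3631
Mean = 3631/13 = 279.3077

279.3 ms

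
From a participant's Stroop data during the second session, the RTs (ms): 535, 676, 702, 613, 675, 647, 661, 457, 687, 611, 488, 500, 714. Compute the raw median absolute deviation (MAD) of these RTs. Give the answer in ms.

Sorted: 457, 488, 500, 535, 611, 613, 647, 661, 675, 676, 687, 702, 714 → median = 647
|x − 647|: 112, 29, 55, 34, 28, 0, 14, 190, 40, 36, 159, 147, 67
Sorted deviations: 0, 14, 28, 29, 34, 36, 40, 55, 67, 112, 147, 159, 190 → MAD = 40

40 ms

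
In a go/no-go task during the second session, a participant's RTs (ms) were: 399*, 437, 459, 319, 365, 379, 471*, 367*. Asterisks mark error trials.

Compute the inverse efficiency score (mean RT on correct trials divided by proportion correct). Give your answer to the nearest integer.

Correct trials (n=5): 437, 459, 319, 365, 379
Mean correct RT = 1959/5 = 391.8000 ms
Proportion correct = 5/8
IES = 391.8000 / (5/8) = 626.880 ms

627 ms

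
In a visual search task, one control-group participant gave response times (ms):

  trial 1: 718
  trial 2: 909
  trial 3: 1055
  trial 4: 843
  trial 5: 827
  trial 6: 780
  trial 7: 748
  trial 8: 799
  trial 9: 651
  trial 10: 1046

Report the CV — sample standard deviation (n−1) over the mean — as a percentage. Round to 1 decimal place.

15.8%

n = 10, Σ = 8376, M = 837.6000
Σ(x−M)² = 157892.400; s = √(157892.400/9) = 132.4523
CV = 132.4523 / 837.6000 = 0.15813 = 15.813%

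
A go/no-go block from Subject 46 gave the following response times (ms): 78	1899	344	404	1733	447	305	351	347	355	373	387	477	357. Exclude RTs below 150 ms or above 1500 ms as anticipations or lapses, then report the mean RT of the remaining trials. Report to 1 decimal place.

377.0 ms

Excluded: 78, 1733, 1899
Retained (n=11): Σ = 4147
Mean = 4147/11 = 377.0000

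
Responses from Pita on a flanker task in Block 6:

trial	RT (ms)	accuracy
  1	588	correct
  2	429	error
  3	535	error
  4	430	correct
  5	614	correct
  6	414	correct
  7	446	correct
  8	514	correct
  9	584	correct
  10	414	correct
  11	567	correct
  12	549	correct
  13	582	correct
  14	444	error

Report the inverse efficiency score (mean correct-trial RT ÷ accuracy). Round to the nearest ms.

660 ms

Correct trials (n=11): 588, 430, 614, 414, 446, 514, 584, 414, 567, 549, 582
Mean correct RT = 5702/11 = 518.3636 ms
Proportion correct = 11/14
IES = 518.3636 / (11/14) = 659.736 ms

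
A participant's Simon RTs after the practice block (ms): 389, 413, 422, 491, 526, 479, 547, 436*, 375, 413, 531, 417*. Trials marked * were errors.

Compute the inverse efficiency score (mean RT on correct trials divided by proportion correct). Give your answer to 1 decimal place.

550.3 ms

Correct trials (n=10): 389, 413, 422, 491, 526, 479, 547, 375, 413, 531
Mean correct RT = 4586/10 = 458.6000 ms
Proportion correct = 10/12
IES = 458.6000 / (10/12) = 550.320 ms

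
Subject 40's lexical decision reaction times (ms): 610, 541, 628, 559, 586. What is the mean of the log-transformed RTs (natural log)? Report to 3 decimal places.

6.370

ln(RT): 6.4135, 6.2934, 6.4425, 6.3261, 6.3733
Σ ln(RT) = 31.8489
Mean = 31.8489/5 = 6.36978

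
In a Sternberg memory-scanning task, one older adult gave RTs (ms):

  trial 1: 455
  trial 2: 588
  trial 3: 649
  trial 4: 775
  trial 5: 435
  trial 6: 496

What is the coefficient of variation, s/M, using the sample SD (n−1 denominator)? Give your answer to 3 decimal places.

n = 6, Σ = 3398, M = 566.3333
Σ(x−M)² = 85435.333; s = √(85435.333/5) = 130.7175
CV = 130.7175 / 566.3333 = 0.23081

0.231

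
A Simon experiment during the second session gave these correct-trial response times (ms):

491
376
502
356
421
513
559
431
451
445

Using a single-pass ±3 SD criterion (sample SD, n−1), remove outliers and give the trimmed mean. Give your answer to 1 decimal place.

n = 10, ΣRT = 4545, M = 454.500
Σ(x−M)² = 35572.50; s = √(35572.50/9) = 62.869
Cutoffs: 454.500 ± 3·62.869 → [265.9, 643.1]
No RTs fall outside the cutoffs; all 10 retained. Mean = 4545/10 = 454.500

454.5 ms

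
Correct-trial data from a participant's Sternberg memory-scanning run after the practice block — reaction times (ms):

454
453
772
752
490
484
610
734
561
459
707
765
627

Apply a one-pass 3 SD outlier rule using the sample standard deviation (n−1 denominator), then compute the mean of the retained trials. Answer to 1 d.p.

605.2 ms

n = 13, ΣRT = 7868, M = 605.231
Σ(x−M)² = 199674.31; s = √(199674.31/12) = 128.994
Cutoffs: 605.231 ± 3·128.994 → [218.2, 992.2]
No RTs fall outside the cutoffs; all 13 retained. Mean = 7868/13 = 605.231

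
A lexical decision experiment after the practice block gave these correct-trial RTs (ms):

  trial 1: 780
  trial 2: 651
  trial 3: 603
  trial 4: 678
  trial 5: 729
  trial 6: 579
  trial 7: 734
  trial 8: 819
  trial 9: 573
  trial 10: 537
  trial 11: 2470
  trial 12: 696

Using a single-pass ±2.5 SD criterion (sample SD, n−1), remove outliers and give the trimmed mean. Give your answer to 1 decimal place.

670.8 ms

n = 12, ΣRT = 9849, M = 820.750
Σ(x−M)² = 3050140.25; s = √(3050140.25/11) = 526.579
Cutoffs: 820.750 ± 2.5·526.579 → [-495.7, 2137.2]
Outside: 2470 → excluded.
Retained (n=11): Σ = 7379, mean = 7379/11 = 670.818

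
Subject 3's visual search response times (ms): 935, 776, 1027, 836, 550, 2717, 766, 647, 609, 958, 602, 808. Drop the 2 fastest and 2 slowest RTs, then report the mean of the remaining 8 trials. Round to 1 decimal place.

791.9 ms

Sorted: 550, 602, 609, 647, 766, 776, 808, 836, 935, 958, 1027, 2717
Drop lowest 2 (550, 602) and highest 2 (1027, 2717)
Remaining (n=8): Σ = 6335, mean = 6335/8 = 791.875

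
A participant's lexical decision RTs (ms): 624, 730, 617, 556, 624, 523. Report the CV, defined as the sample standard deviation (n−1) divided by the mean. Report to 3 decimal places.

0.116

n = 6, Σ = 3674, M = 612.3333
Σ(x−M)² = 25293.333; s = √(25293.333/5) = 71.1243
CV = 71.1243 / 612.3333 = 0.11615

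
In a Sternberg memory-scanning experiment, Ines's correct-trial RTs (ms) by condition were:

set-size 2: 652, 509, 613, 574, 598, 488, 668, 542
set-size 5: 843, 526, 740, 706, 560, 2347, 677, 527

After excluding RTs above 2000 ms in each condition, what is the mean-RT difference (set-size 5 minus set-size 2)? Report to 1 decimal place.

73.6 ms

set-size 5: exclude 2347
M(set-size 2) = 4644/8 = 580.500
M(set-size 5) = 4579/7 = 654.143
Difference = 654.143 − 580.500 = 73.643 ms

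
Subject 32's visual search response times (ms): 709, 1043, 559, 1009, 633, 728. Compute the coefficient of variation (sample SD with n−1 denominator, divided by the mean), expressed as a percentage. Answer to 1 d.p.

25.6%

n = 6, Σ = 4681, M = 780.1667
Σ(x−M)² = 199804.833; s = √(199804.833/5) = 199.9024
CV = 199.9024 / 780.1667 = 0.25623 = 25.623%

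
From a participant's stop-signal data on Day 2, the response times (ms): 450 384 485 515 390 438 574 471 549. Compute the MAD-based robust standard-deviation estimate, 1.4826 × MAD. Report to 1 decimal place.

65.2 ms

Sorted: 384, 390, 438, 450, 471, 485, 515, 549, 574 → median = 471
|x − 471| sorted: 0, 14, 21, 33, 44, 78, 81, 87, 103 → MAD = 44
Robust SD ≈ 1.4826 × 44 = 65.234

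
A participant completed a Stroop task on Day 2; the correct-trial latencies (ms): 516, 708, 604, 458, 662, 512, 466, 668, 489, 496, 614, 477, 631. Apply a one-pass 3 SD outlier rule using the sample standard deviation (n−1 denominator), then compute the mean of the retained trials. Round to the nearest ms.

562 ms

n = 13, ΣRT = 7301, M = 561.615
Σ(x−M)² = 93337.08; s = √(93337.08/12) = 88.193
Cutoffs: 561.615 ± 3·88.193 → [297.0, 826.2]
No RTs fall outside the cutoffs; all 13 retained. Mean = 7301/13 = 561.615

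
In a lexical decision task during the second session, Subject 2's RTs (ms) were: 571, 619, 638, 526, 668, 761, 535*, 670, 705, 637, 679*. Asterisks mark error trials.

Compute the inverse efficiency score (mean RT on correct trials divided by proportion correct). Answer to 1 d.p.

787.0 ms

Correct trials (n=9): 571, 619, 638, 526, 668, 761, 670, 705, 637
Mean correct RT = 5795/9 = 643.8889 ms
Proportion correct = 9/11
IES = 643.8889 / (9/11) = 786.975 ms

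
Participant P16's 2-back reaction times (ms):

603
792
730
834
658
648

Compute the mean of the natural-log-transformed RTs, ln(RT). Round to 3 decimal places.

6.560

ln(RT): 6.4019, 6.6746, 6.5930, 6.7262, 6.4892, 6.4739
Σ ln(RT) = 39.3589
Mean = 39.3589/6 = 6.55981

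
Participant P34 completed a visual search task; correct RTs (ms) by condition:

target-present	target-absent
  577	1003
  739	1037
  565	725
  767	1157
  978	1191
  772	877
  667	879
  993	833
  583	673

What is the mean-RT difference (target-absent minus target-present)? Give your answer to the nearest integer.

M(target-present) = 6641/9 = 737.889
M(target-absent) = 8375/9 = 930.556
Difference = 930.556 − 737.889 = 192.667 ms

193 ms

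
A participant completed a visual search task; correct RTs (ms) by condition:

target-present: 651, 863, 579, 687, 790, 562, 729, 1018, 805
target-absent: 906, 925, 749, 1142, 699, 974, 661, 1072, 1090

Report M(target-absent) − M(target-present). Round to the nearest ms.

170 ms

M(target-present) = 6684/9 = 742.667
M(target-absent) = 8218/9 = 913.111
Difference = 913.111 − 742.667 = 170.444 ms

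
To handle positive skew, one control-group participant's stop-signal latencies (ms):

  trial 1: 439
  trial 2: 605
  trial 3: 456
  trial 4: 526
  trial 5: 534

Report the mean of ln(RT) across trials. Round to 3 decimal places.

ln(RT): 6.0845, 6.4052, 6.1225, 6.2653, 6.2804
Σ ln(RT) = 31.1579
Mean = 31.1579/5 = 6.23158

6.232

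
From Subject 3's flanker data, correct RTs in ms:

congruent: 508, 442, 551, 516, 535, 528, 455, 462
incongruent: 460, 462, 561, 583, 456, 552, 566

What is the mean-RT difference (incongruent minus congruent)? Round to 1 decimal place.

M(congruent) = 3997/8 = 499.625
M(incongruent) = 3640/7 = 520.000
Difference = 520.000 − 499.625 = 20.375 ms

20.4 ms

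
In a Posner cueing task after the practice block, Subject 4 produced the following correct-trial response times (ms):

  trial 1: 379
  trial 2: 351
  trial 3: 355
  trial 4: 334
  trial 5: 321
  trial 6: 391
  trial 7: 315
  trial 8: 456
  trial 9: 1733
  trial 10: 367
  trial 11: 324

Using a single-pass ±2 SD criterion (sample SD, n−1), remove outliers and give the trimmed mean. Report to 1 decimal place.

n = 11, ΣRT = 5326, M = 484.182
Σ(x−M)² = 1731707.64; s = √(1731707.64/10) = 416.138
Cutoffs: 484.182 ± 2·416.138 → [-348.1, 1316.5]
Outside: 1733 → excluded.
Retained (n=10): Σ = 3593, mean = 3593/10 = 359.300

359.3 ms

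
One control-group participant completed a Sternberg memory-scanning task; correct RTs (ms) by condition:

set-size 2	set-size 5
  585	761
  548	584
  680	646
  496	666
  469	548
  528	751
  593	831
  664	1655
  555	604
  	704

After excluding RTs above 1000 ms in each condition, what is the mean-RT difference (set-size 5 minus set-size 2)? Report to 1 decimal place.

set-size 5: exclude 1655
M(set-size 2) = 5118/9 = 568.667
M(set-size 5) = 6095/9 = 677.222
Difference = 677.222 − 568.667 = 108.556 ms

108.6 ms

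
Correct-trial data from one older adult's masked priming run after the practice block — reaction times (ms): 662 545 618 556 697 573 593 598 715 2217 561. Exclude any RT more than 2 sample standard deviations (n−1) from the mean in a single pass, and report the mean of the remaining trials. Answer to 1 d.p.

n = 11, ΣRT = 8335, M = 757.727
Σ(x−M)² = 2375098.18; s = √(2375098.18/10) = 487.350
Cutoffs: 757.727 ± 2·487.350 → [-217.0, 1732.4]
Outside: 2217 → excluded.
Retained (n=10): Σ = 6118, mean = 6118/10 = 611.800

611.8 ms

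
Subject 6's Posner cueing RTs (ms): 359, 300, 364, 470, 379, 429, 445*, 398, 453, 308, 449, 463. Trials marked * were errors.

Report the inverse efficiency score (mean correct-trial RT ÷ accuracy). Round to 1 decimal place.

433.6 ms

Correct trials (n=11): 359, 300, 364, 470, 379, 429, 398, 453, 308, 449, 463
Mean correct RT = 4372/11 = 397.4545 ms
Proportion correct = 11/12
IES = 397.4545 / (11/12) = 433.587 ms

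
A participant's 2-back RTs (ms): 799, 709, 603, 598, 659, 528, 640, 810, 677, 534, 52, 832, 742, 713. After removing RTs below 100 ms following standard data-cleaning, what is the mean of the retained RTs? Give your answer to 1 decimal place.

Excluded: 52
Retained (n=13): Σ = 8844
Mean = 8844/13 = 680.3077

680.3 ms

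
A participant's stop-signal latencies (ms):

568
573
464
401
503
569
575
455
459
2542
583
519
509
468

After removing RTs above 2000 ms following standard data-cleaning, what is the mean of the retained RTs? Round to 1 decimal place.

Excluded: 2542
Retained (n=13): Σ = 6646
Mean = 6646/13 = 511.2308

511.2 ms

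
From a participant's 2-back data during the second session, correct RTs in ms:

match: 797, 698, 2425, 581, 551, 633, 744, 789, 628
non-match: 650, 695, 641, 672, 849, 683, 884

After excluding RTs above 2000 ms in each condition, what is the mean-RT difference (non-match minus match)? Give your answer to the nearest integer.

match: exclude 2425
M(match) = 5421/8 = 677.625
M(non-match) = 5074/7 = 724.857
Difference = 724.857 − 677.625 = 47.232 ms

47 ms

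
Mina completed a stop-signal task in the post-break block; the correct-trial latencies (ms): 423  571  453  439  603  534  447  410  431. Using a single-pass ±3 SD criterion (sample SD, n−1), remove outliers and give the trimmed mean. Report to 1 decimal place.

n = 9, ΣRT = 4311, M = 479.000
Σ(x−M)² = 40366.00; s = √(40366.00/8) = 71.033
Cutoffs: 479.000 ± 3·71.033 → [265.9, 692.1]
No RTs fall outside the cutoffs; all 9 retained. Mean = 4311/9 = 479.000

479.0 ms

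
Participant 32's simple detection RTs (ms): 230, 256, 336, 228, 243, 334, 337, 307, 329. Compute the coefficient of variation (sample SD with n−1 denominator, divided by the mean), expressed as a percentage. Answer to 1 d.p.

n = 9, Σ = 2600, M = 288.8889
Σ(x−M)² = 18868.889; s = √(18868.889/8) = 48.5655
CV = 48.5655 / 288.8889 = 0.16811 = 16.811%

16.8%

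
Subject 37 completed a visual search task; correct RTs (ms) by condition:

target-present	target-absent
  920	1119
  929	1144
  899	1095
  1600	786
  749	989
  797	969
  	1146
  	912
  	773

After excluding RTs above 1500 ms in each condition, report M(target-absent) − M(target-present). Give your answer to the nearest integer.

134 ms

target-present: exclude 1600
M(target-present) = 4294/5 = 858.800
M(target-absent) = 8933/9 = 992.556
Difference = 992.556 − 858.800 = 133.756 ms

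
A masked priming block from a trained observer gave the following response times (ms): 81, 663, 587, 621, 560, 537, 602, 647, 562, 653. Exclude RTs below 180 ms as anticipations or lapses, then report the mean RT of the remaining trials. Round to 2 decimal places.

603.56 ms

Excluded: 81
Retained (n=9): Σ = 5432
Mean = 5432/9 = 603.5556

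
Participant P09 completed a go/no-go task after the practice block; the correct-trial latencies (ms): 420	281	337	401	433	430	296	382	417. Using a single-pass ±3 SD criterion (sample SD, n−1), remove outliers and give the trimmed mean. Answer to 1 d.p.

377.4 ms

n = 9, ΣRT = 3397, M = 377.444
Σ(x−M)² = 27370.22; s = √(27370.22/8) = 58.492
Cutoffs: 377.444 ± 3·58.492 → [202.0, 552.9]
No RTs fall outside the cutoffs; all 9 retained. Mean = 3397/9 = 377.444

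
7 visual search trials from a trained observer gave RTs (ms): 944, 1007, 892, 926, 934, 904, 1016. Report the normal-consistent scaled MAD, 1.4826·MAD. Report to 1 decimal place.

Sorted: 892, 904, 926, 934, 944, 1007, 1016 → median = 934
|x − 934| sorted: 0, 8, 10, 30, 42, 73, 82 → MAD = 30
Robust SD ≈ 1.4826 × 30 = 44.478

44.5 ms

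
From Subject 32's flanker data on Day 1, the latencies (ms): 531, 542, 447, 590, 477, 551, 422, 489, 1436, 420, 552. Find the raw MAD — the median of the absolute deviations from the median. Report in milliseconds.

Sorted: 420, 422, 447, 477, 489, 531, 542, 551, 552, 590, 1436 → median = 531
|x − 531|: 0, 11, 84, 59, 54, 20, 109, 42, 905, 111, 21
Sorted deviations: 0, 11, 20, 21, 42, 54, 59, 84, 109, 111, 905 → MAD = 54

54 ms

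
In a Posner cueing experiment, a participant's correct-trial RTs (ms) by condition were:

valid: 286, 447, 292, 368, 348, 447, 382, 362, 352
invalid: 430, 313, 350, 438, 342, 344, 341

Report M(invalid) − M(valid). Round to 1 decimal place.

0.5 ms

M(valid) = 3284/9 = 364.889
M(invalid) = 2558/7 = 365.429
Difference = 365.429 − 364.889 = 0.540 ms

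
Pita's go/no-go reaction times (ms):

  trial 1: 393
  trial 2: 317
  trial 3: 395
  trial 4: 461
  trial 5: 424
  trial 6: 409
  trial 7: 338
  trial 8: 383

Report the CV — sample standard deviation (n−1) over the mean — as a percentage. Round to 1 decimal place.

11.7%

n = 8, Σ = 3120, M = 390.0000
Σ(x−M)² = 14674.000; s = √(14674.000/7) = 45.7852
CV = 45.7852 / 390.0000 = 0.11740 = 11.740%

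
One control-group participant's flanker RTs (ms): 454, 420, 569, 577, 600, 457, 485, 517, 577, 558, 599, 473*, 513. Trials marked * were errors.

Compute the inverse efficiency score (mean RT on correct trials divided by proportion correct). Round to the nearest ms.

Correct trials (n=12): 454, 420, 569, 577, 600, 457, 485, 517, 577, 558, 599, 513
Mean correct RT = 6326/12 = 527.1667 ms
Proportion correct = 12/13
IES = 527.1667 / (12/13) = 571.097 ms

571 ms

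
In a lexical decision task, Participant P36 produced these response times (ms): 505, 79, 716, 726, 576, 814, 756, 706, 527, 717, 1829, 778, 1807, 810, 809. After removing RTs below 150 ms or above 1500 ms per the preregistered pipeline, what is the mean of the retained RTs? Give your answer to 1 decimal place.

703.3 ms

Excluded: 79, 1807, 1829
Retained (n=12): Σ = 8440
Mean = 8440/12 = 703.3333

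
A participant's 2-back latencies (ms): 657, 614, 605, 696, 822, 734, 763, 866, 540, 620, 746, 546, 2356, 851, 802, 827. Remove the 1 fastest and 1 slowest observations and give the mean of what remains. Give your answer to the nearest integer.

Sorted: 540, 546, 605, 614, 620, 657, 696, 734, 746, 763, 802, 822, 827, 851, 866, 2356
Drop lowest 1 (540) and highest 1 (2356)
Remaining (n=14): Σ = 10149, mean = 10149/14 = 724.929

725 ms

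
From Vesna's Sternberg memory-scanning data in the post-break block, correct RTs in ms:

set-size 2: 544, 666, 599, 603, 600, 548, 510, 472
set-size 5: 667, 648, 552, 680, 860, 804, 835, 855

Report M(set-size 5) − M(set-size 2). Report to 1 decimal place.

169.9 ms

M(set-size 2) = 4542/8 = 567.750
M(set-size 5) = 5901/8 = 737.625
Difference = 737.625 − 567.750 = 169.875 ms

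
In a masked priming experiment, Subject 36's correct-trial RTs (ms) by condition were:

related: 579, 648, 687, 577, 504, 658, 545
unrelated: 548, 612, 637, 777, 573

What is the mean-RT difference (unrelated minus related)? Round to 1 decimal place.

M(related) = 4198/7 = 599.714
M(unrelated) = 3147/5 = 629.400
Difference = 629.400 − 599.714 = 29.686 ms

29.7 ms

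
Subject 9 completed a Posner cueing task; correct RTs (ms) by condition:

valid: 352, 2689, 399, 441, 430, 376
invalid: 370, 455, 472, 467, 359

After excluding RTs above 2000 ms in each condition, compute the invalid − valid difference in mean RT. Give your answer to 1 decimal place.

valid: exclude 2689
M(valid) = 1998/5 = 399.600
M(invalid) = 2123/5 = 424.600
Difference = 424.600 − 399.600 = 25.000 ms

25.0 ms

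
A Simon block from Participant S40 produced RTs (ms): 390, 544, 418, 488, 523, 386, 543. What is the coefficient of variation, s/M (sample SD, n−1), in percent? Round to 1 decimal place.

n = 7, Σ = 3292, M = 470.2857
Σ(x−M)² = 30097.429; s = √(30097.429/6) = 70.8254
CV = 70.8254 / 470.2857 = 0.15060 = 15.060%

15.1%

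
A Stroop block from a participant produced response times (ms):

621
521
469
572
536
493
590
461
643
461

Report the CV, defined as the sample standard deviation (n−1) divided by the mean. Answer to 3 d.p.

0.125

n = 10, Σ = 5367, M = 536.7000
Σ(x−M)² = 40694.100; s = √(40694.100/9) = 67.2426
CV = 67.2426 / 536.7000 = 0.12529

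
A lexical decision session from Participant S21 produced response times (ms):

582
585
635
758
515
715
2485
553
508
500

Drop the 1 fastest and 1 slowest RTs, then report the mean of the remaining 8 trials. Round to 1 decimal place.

Sorted: 500, 508, 515, 553, 582, 585, 635, 715, 758, 2485
Drop lowest 1 (500) and highest 1 (2485)
Remaining (n=8): Σ = 4851, mean = 4851/8 = 606.375

606.4 ms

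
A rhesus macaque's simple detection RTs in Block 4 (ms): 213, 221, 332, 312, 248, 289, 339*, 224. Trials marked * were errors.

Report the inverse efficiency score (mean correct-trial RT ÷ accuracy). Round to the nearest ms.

300 ms

Correct trials (n=7): 213, 221, 332, 312, 248, 289, 224
Mean correct RT = 1839/7 = 262.7143 ms
Proportion correct = 7/8
IES = 262.7143 / (7/8) = 300.245 ms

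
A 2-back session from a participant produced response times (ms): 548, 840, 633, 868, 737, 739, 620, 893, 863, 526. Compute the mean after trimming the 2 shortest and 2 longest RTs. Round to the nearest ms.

Sorted: 526, 548, 620, 633, 737, 739, 840, 863, 868, 893
Drop lowest 2 (526, 548) and highest 2 (868, 893)
Remaining (n=6): Σ = 4432, mean = 4432/6 = 738.667

739 ms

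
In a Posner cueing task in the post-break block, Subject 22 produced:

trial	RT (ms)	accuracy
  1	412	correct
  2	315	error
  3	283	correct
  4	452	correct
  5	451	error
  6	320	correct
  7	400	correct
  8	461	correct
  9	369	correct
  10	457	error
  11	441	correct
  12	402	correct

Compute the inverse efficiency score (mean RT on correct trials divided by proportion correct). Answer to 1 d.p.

524.4 ms

Correct trials (n=9): 412, 283, 452, 320, 400, 461, 369, 441, 402
Mean correct RT = 3540/9 = 393.3333 ms
Proportion correct = 9/12
IES = 393.3333 / (9/12) = 524.444 ms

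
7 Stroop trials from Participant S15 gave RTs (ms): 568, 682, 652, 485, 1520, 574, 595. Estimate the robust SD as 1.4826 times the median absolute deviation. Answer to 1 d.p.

84.5 ms

Sorted: 485, 568, 574, 595, 652, 682, 1520 → median = 595
|x − 595| sorted: 0, 21, 27, 57, 87, 110, 925 → MAD = 57
Robust SD ≈ 1.4826 × 57 = 84.508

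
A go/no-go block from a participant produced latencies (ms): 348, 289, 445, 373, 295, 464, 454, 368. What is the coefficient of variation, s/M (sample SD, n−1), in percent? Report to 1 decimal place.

n = 8, Σ = 3036, M = 379.5000
Σ(x−M)² = 33478.000; s = √(33478.000/7) = 69.1561
CV = 69.1561 / 379.5000 = 0.18223 = 18.223%

18.2%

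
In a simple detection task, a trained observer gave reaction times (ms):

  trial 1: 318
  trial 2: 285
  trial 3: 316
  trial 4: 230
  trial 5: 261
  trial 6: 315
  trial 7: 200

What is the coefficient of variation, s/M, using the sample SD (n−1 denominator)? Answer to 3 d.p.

0.170

n = 7, Σ = 1925, M = 275.0000
Σ(x−M)² = 13076.000; s = √(13076.000/6) = 46.6833
CV = 46.6833 / 275.0000 = 0.16976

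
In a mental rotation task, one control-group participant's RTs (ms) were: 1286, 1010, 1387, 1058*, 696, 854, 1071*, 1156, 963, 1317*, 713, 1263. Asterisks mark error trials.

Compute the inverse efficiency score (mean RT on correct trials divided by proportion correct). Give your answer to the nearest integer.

Correct trials (n=9): 1286, 1010, 1387, 696, 854, 1156, 963, 713, 1263
Mean correct RT = 9328/9 = 1036.4444 ms
Proportion correct = 9/12
IES = 1036.4444 / (9/12) = 1381.926 ms

1382 ms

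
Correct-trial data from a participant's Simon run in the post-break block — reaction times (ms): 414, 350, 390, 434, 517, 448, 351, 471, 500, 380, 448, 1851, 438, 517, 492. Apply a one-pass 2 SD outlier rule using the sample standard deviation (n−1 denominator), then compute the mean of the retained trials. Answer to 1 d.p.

n = 15, ΣRT = 8001, M = 533.400
Σ(x−M)² = 1902155.60; s = √(1902155.60/14) = 368.603
Cutoffs: 533.400 ± 2·368.603 → [-203.8, 1270.6]
Outside: 1851 → excluded.
Retained (n=14): Σ = 6150, mean = 6150/14 = 439.286

439.3 ms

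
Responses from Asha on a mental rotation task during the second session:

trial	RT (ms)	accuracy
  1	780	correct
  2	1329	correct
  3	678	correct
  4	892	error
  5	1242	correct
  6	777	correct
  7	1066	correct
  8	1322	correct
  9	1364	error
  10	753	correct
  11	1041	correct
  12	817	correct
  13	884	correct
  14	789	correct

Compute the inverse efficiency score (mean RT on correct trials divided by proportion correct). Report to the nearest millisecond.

1116 ms

Correct trials (n=12): 780, 1329, 678, 1242, 777, 1066, 1322, 753, 1041, 817, 884, 789
Mean correct RT = 11478/12 = 956.5000 ms
Proportion correct = 12/14
IES = 956.5000 / (12/14) = 1115.917 ms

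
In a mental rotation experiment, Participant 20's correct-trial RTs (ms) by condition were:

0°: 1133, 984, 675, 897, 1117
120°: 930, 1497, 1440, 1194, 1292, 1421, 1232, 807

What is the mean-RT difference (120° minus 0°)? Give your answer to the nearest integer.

M(0°) = 4806/5 = 961.200
M(120°) = 9813/8 = 1226.625
Difference = 1226.625 − 961.200 = 265.425 ms

265 ms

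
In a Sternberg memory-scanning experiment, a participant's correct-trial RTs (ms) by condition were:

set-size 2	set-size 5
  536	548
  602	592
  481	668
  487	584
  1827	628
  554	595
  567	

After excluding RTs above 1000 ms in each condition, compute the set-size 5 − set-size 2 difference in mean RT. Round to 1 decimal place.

set-size 2: exclude 1827
M(set-size 2) = 3227/6 = 537.833
M(set-size 5) = 3615/6 = 602.500
Difference = 602.500 − 537.833 = 64.667 ms

64.7 ms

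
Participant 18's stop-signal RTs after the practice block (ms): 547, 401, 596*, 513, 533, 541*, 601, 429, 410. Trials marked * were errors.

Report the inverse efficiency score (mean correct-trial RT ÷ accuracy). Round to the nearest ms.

Correct trials (n=7): 547, 401, 513, 533, 601, 429, 410
Mean correct RT = 3434/7 = 490.5714 ms
Proportion correct = 7/9
IES = 490.5714 / (7/9) = 630.735 ms

631 ms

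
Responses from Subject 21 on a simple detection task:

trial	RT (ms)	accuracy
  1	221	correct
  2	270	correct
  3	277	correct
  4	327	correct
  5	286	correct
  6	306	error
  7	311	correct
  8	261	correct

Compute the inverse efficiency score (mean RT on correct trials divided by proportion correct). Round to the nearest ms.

319 ms

Correct trials (n=7): 221, 270, 277, 327, 286, 311, 261
Mean correct RT = 1953/7 = 279.0000 ms
Proportion correct = 7/8
IES = 279.0000 / (7/8) = 318.857 ms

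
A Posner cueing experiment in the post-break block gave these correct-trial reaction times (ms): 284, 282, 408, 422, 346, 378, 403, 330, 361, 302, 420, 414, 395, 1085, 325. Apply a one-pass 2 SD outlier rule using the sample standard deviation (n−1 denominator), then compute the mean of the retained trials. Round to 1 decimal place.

n = 15, ΣRT = 6155, M = 410.333
Σ(x−M)² = 521231.33; s = √(521231.33/14) = 192.953
Cutoffs: 410.333 ± 2·192.953 → [24.4, 796.2]
Outside: 1085 → excluded.
Retained (n=14): Σ = 5070, mean = 5070/14 = 362.143

362.1 ms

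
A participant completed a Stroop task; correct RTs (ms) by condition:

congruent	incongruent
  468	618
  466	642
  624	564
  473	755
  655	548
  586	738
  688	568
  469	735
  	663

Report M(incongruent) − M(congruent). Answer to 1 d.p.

M(congruent) = 4429/8 = 553.625
M(incongruent) = 5831/9 = 647.889
Difference = 647.889 − 553.625 = 94.264 ms

94.3 ms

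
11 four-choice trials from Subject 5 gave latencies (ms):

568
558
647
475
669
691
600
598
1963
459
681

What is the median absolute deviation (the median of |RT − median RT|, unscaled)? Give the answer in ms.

69 ms

Sorted: 459, 475, 558, 568, 598, 600, 647, 669, 681, 691, 1963 → median = 600
|x − 600|: 32, 42, 47, 125, 69, 91, 0, 2, 1363, 141, 81
Sorted deviations: 0, 2, 32, 42, 47, 69, 81, 91, 125, 141, 1363 → MAD = 69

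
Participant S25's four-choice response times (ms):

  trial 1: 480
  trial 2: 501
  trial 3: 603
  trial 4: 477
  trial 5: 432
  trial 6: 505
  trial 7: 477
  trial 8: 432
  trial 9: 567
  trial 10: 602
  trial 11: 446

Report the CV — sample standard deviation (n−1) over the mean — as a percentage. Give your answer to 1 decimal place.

n = 11, Σ = 5522, M = 502.0000
Σ(x−M)² = 39106.000; s = √(39106.000/10) = 62.5348
CV = 62.5348 / 502.0000 = 0.12457 = 12.457%

12.5%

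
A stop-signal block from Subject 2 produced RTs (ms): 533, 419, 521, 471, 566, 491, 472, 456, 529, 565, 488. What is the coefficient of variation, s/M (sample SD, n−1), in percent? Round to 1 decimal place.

9.2%

n = 11, Σ = 5511, M = 501.0000
Σ(x−M)² = 21288.000; s = √(21288.000/10) = 46.1389
CV = 46.1389 / 501.0000 = 0.09209 = 9.209%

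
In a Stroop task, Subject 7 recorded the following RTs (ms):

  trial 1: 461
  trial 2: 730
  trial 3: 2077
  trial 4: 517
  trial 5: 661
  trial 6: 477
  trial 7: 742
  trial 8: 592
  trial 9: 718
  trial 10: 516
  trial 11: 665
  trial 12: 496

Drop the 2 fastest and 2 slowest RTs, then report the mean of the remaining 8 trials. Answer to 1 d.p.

611.9 ms

Sorted: 461, 477, 496, 516, 517, 592, 661, 665, 718, 730, 742, 2077
Drop lowest 2 (461, 477) and highest 2 (742, 2077)
Remaining (n=8): Σ = 4895, mean = 4895/8 = 611.875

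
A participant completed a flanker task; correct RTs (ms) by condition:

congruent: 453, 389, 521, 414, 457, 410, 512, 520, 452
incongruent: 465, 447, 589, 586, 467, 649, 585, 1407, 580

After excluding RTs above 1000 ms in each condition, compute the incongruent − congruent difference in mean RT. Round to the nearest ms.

87 ms

incongruent: exclude 1407
M(congruent) = 4128/9 = 458.667
M(incongruent) = 4368/8 = 546.000
Difference = 546.000 − 458.667 = 87.333 ms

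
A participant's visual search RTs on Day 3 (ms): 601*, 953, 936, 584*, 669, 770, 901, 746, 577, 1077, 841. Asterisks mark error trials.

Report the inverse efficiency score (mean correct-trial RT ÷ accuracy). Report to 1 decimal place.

Correct trials (n=9): 953, 936, 669, 770, 901, 746, 577, 1077, 841
Mean correct RT = 7470/9 = 830.0000 ms
Proportion correct = 9/11
IES = 830.0000 / (9/11) = 1014.444 ms

1014.4 ms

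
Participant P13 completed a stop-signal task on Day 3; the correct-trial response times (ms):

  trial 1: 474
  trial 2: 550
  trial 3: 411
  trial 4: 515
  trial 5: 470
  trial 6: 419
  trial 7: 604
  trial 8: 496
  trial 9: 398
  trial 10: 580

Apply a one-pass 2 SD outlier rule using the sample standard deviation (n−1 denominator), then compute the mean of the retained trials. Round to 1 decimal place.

491.7 ms

n = 10, ΣRT = 4917, M = 491.700
Σ(x−M)² = 45730.10; s = √(45730.10/9) = 71.282
Cutoffs: 491.700 ± 2·71.282 → [349.1, 634.3]
No RTs fall outside the cutoffs; all 10 retained. Mean = 4917/10 = 491.700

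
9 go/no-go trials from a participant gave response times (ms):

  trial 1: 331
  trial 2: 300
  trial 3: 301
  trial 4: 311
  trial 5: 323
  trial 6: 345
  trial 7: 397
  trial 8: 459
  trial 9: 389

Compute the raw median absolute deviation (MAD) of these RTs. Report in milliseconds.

30 ms

Sorted: 300, 301, 311, 323, 331, 345, 389, 397, 459 → median = 331
|x − 331|: 0, 31, 30, 20, 8, 14, 66, 128, 58
Sorted deviations: 0, 8, 14, 20, 30, 31, 58, 66, 128 → MAD = 30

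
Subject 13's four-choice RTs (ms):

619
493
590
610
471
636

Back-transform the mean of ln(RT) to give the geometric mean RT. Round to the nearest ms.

566 ms

ln(RT): 6.4281, 6.2005, 6.3801, 6.4135, 6.1549, 6.4552
Mean ln(RT) = 38.0323/6 = 6.33871
Geometric mean = exp(6.33871) = 566.06 ms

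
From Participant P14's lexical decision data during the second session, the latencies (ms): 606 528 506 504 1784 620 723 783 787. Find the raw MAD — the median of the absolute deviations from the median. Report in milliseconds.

114 ms

Sorted: 504, 506, 528, 606, 620, 723, 783, 787, 1784 → median = 620
|x − 620|: 14, 92, 114, 116, 1164, 0, 103, 163, 167
Sorted deviations: 0, 14, 92, 103, 114, 116, 163, 167, 1164 → MAD = 114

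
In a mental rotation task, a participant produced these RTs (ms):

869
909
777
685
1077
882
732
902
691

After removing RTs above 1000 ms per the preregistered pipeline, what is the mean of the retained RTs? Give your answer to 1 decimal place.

Excluded: 1077
Retained (n=8): Σ = 6447
Mean = 6447/8 = 805.8750

805.9 ms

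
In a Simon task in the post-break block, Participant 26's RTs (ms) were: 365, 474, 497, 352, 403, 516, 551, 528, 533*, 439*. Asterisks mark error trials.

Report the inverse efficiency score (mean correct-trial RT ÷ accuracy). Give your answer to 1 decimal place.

Correct trials (n=8): 365, 474, 497, 352, 403, 516, 551, 528
Mean correct RT = 3686/8 = 460.7500 ms
Proportion correct = 8/10
IES = 460.7500 / (8/10) = 575.938 ms

575.9 ms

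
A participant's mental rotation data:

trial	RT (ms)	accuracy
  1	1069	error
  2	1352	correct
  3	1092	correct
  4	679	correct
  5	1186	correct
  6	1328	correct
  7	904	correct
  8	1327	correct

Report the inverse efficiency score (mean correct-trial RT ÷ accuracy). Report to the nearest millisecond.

Correct trials (n=7): 1352, 1092, 679, 1186, 1328, 904, 1327
Mean correct RT = 7868/7 = 1124.0000 ms
Proportion correct = 7/8
IES = 1124.0000 / (7/8) = 1284.571 ms

1285 ms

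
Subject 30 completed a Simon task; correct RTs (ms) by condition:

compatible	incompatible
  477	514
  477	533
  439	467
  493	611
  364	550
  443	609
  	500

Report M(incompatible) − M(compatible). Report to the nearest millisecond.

M(compatible) = 2693/6 = 448.833
M(incompatible) = 3784/7 = 540.571
Difference = 540.571 − 448.833 = 91.738 ms

92 ms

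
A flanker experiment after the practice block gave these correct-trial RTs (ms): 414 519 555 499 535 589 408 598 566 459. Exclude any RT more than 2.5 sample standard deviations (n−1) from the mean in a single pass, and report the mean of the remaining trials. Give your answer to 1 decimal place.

514.2 ms

n = 10, ΣRT = 5142, M = 514.200
Σ(x−M)² = 42017.60; s = √(42017.60/9) = 68.327
Cutoffs: 514.200 ± 2.5·68.327 → [343.4, 685.0]
No RTs fall outside the cutoffs; all 10 retained. Mean = 5142/10 = 514.200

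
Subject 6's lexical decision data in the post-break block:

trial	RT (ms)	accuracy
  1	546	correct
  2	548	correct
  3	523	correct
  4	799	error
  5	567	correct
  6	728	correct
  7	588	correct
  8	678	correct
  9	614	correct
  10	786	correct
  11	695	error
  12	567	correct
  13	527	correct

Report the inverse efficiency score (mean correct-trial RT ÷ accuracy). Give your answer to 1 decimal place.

716.8 ms

Correct trials (n=11): 546, 548, 523, 567, 728, 588, 678, 614, 786, 567, 527
Mean correct RT = 6672/11 = 606.5455 ms
Proportion correct = 11/13
IES = 606.5455 / (11/13) = 716.826 ms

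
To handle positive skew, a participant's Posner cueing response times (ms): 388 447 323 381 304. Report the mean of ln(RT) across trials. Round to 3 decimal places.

5.900

ln(RT): 5.9610, 6.1026, 5.7777, 5.9428, 5.7170
Σ ln(RT) = 29.5010
Mean = 29.5010/5 = 5.90021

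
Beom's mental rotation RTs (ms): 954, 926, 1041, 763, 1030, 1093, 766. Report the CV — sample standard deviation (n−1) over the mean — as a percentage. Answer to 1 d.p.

14.0%

n = 7, Σ = 6573, M = 939.0000
Σ(x−M)² = 103700.000; s = √(103700.000/6) = 131.4661
CV = 131.4661 / 939.0000 = 0.14001 = 14.001%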